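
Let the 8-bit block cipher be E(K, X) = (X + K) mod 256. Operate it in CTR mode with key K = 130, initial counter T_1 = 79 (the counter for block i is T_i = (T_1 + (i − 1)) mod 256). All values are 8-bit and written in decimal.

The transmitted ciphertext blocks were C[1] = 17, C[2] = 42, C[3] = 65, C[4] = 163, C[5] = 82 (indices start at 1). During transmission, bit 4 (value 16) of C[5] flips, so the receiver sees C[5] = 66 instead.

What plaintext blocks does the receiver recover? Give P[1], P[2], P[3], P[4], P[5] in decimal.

P[1] = 192, P[2] = 248, P[3] = 146, P[4] = 119, P[5] = 151

CTR decryption: S_i = E(K, T_i) where T_i is the counter for block i; P_i = C_i ⊕ S_i.
Only C[5] changed, to 66. In CTR, a change in C_i flips the same bit in P_i only; the keystream is unaffected. Decrypting the received ciphertext:
P[1]: T = 79, S = E(K, T) = 209; 17 ⊕ 209 = 192.
P[2]: T = 80, S = E(K, T) = 210; 42 ⊕ 210 = 248.
P[3]: T = 81, S = E(K, T) = 211; 65 ⊕ 211 = 146.
P[4]: T = 82, S = E(K, T) = 212; 163 ⊕ 212 = 119.
P[5]: T = 83, S = E(K, T) = 213; 66 ⊕ 213 = 151.
Blocks that differ from the original plaintext: P[5].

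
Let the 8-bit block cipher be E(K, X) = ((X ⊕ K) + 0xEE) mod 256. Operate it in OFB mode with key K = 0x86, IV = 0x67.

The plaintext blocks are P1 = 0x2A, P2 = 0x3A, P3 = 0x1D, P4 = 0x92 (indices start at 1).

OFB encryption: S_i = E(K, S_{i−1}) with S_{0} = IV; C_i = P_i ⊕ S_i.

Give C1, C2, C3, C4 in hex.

C1 = 0xE5, C2 = 0x0D, C3 = 0x82, C4 = 0x95

C1: S = E(K, 0x67) = 0xCF; 0x2A ⊕ 0xCF = 0xE5.
C2: S = E(K, 0xCF) = 0x37; 0x3A ⊕ 0x37 = 0x0D.
C3: S = E(K, 0x37) = 0x9F; 0x1D ⊕ 0x9F = 0x82.
C4: S = E(K, 0x9F) = 0x07; 0x92 ⊕ 0x07 = 0x95.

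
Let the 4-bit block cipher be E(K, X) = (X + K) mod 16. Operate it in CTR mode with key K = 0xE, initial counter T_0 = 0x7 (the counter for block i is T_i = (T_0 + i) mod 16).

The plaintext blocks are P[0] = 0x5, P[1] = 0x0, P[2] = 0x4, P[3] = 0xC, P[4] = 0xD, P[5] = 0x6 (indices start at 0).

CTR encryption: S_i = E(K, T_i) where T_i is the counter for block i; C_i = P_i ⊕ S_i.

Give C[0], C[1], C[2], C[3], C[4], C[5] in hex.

C[0] = 0x0, C[1] = 0x6, C[2] = 0x3, C[3] = 0x4, C[4] = 0x4, C[5] = 0xC

C[0]: T = 0x7, S = E(K, T) = 0x5; 0x5 ⊕ 0x5 = 0x0.
C[1]: T = 0x8, S = E(K, T) = 0x6; 0x0 ⊕ 0x6 = 0x6.
C[2]: T = 0x9, S = E(K, T) = 0x7; 0x4 ⊕ 0x7 = 0x3.
C[3]: T = 0xA, S = E(K, T) = 0x8; 0xC ⊕ 0x8 = 0x4.
C[4]: T = 0xB, S = E(K, T) = 0x9; 0xD ⊕ 0x9 = 0x4.
C[5]: T = 0xC, S = E(K, T) = 0xA; 0x6 ⊕ 0xA = 0xC.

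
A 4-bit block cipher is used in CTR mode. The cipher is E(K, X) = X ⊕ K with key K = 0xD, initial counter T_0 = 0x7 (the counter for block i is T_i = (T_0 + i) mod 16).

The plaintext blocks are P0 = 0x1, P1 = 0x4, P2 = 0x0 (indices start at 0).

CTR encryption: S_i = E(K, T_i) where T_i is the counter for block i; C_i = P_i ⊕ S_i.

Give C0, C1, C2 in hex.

C0: T = 0x7, S = E(K, T) = 0xA; 0x1 ⊕ 0xA = 0xB.
C1: T = 0x8, S = E(K, T) = 0x5; 0x4 ⊕ 0x5 = 0x1.
C2: T = 0x9, S = E(K, T) = 0x4; 0x0 ⊕ 0x4 = 0x4.

C0 = 0xB, C1 = 0x1, C2 = 0x4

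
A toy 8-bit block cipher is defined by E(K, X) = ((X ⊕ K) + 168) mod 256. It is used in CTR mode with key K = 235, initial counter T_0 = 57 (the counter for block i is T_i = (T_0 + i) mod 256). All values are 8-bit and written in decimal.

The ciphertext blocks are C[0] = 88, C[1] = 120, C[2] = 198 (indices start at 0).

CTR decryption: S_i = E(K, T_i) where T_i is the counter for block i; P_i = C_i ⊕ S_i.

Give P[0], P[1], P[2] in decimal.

P[0] = 34, P[1] = 1, P[2] = 190

P[0]: T = 57, S = E(K, T) = 122; 88 ⊕ 122 = 34.
P[1]: T = 58, S = E(K, T) = 121; 120 ⊕ 121 = 1.
P[2]: T = 59, S = E(K, T) = 120; 198 ⊕ 120 = 190.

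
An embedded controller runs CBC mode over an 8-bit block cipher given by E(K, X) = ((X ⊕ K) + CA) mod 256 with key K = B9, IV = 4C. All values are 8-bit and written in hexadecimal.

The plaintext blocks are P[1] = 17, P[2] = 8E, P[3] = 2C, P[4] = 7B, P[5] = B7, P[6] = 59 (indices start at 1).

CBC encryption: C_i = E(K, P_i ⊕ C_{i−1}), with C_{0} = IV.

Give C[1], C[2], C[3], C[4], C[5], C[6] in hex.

C[1] = AC, C[2] = 65, C[3] = BA, C[4] = 42, C[5] = 16, C[6] = C0

C[1]: P[1] ⊕ 4C = 5B; E(K, 5B) = AC.
C[2]: P[2] ⊕ AC = 22; E(K, 22) = 65.
C[3]: P[3] ⊕ 65 = 49; E(K, 49) = BA.
C[4]: P[4] ⊕ BA = C1; E(K, C1) = 42.
C[5]: P[5] ⊕ 42 = F5; E(K, F5) = 16.
C[6]: P[6] ⊕ 16 = 4F; E(K, 4F) = C0.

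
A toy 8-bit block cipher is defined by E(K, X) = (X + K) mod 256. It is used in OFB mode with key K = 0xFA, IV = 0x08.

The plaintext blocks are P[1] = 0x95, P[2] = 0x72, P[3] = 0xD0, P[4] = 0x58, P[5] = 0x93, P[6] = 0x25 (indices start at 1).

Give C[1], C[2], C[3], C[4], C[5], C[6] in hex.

OFB encryption: S_i = E(K, S_{i−1}) with S_{0} = IV; C_i = P_i ⊕ S_i.
C[1]: S = E(K, 0x08) = 0x02; 0x95 ⊕ 0x02 = 0x97.
C[2]: S = E(K, 0x02) = 0xFC; 0x72 ⊕ 0xFC = 0x8E.
C[3]: S = E(K, 0xFC) = 0xF6; 0xD0 ⊕ 0xF6 = 0x26.
C[4]: S = E(K, 0xF6) = 0xF0; 0x58 ⊕ 0xF0 = 0xA8.
C[5]: S = E(K, 0xF0) = 0xEA; 0x93 ⊕ 0xEA = 0x79.
C[6]: S = E(K, 0xEA) = 0xE4; 0x25 ⊕ 0xE4 = 0xC1.

C[1] = 0x97, C[2] = 0x8E, C[3] = 0x26, C[4] = 0xA8, C[5] = 0x79, C[6] = 0xC1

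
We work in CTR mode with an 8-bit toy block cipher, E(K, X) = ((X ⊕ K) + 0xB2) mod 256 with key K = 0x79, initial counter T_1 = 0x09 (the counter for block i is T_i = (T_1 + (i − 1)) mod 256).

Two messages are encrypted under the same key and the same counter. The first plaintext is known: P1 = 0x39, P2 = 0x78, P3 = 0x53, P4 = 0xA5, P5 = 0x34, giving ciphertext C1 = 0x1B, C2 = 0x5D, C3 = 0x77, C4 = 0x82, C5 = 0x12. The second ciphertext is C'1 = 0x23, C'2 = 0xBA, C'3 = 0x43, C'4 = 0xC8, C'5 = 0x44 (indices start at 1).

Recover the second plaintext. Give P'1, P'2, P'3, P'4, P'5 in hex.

In CTR with a reused counter, both messages share the same keystream S_i, so C_i ⊕ C'_i = P_i ⊕ P'_i and thus P'_i = P_i ⊕ C_i ⊕ C'_i.
P'1: 0x39 ⊕ 0x1B ⊕ 0x23 = 0x01.
P'2: 0x78 ⊕ 0x5D ⊕ 0xBA = 0x9F.
P'3: 0x53 ⊕ 0x77 ⊕ 0x43 = 0x67.
P'4: 0xA5 ⊕ 0x82 ⊕ 0xC8 = 0xEF.
P'5: 0x34 ⊕ 0x12 ⊕ 0x44 = 0x62.

P'1 = 0x01, P'2 = 0x9F, P'3 = 0x67, P'4 = 0xEF, P'5 = 0x62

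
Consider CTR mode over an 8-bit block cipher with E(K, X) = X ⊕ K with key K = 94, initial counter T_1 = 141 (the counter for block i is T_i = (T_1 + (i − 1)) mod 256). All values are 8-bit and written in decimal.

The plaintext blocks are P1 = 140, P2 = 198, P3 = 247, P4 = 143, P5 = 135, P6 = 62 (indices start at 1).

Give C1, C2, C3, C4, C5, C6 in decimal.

C1 = 95, C2 = 22, C3 = 38, C4 = 65, C5 = 72, C6 = 242

CTR encryption: S_i = E(K, T_i) where T_i is the counter for block i; C_i = P_i ⊕ S_i.
C1: T = 141, S = E(K, T) = 211; 140 ⊕ 211 = 95.
C2: T = 142, S = E(K, T) = 208; 198 ⊕ 208 = 22.
C3: T = 143, S = E(K, T) = 209; 247 ⊕ 209 = 38.
C4: T = 144, S = E(K, T) = 206; 143 ⊕ 206 = 65.
C5: T = 145, S = E(K, T) = 207; 135 ⊕ 207 = 72.
C6: T = 146, S = E(K, T) = 204; 62 ⊕ 204 = 242.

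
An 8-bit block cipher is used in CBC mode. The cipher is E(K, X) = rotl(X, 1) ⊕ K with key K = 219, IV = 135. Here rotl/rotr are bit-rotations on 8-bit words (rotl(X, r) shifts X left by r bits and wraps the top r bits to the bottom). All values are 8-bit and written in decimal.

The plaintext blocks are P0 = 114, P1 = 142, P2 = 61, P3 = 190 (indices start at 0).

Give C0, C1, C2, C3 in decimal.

CBC encryption: C_i = E(K, P_i ⊕ C_{i−1}), with C_{−1} = IV.
C0: P0 ⊕ 135 = 245; E(K, 245) = 48.
C1: P1 ⊕ 48 = 190; E(K, 190) = 166.
C2: P2 ⊕ 166 = 155; E(K, 155) = 236.
C3: P3 ⊕ 236 = 82; E(K, 82) = 127.

C0 = 48, C1 = 166, C2 = 236, C3 = 127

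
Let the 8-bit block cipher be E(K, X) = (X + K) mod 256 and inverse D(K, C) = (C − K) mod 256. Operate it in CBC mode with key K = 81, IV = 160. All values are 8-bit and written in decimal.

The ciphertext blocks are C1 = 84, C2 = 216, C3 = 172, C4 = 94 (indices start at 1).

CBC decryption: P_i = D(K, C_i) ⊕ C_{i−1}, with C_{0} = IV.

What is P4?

P4 = 161

P4: D(K, 94) = 13; 13 ⊕ 172 = 161.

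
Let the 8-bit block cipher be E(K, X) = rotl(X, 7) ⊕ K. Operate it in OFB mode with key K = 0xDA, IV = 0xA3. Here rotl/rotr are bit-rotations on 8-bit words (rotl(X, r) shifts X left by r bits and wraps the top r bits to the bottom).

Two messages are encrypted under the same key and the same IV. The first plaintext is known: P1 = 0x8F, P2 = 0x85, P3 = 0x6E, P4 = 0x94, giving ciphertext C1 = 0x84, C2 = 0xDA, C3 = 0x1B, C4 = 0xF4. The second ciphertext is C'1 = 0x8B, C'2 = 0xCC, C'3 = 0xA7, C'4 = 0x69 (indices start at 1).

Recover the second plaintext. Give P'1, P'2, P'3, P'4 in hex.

In OFB with a reused IV, both messages share the same keystream S_i, so C_i ⊕ C'_i = P_i ⊕ P'_i and thus P'_i = P_i ⊕ C_i ⊕ C'_i.
P'1: 0x8F ⊕ 0x84 ⊕ 0x8B = 0x80.
P'2: 0x85 ⊕ 0xDA ⊕ 0xCC = 0x93.
P'3: 0x6E ⊕ 0x1B ⊕ 0xA7 = 0xD2.
P'4: 0x94 ⊕ 0xF4 ⊕ 0x69 = 0x09.

P'1 = 0x80, P'2 = 0x93, P'3 = 0xD2, P'4 = 0x09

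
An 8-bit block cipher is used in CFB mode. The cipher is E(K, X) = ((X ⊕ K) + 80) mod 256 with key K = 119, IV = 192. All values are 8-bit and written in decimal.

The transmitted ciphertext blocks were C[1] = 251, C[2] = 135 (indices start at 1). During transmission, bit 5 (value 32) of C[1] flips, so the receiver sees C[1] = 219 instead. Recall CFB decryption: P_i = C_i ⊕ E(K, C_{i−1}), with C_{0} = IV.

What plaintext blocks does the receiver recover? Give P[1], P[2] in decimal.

Only C[1] changed, to 219. In CFB, a change in C_i flips the same bit in P_i and garbles P_{i+1}. Decrypting the received ciphertext:
P[1]: E(K, 192) = 7; 219 ⊕ 7 = 220.
P[2]: E(K, 219) = 252; 135 ⊕ 252 = 123.
Blocks that differ from the original plaintext: P[1], P[2].

P[1] = 220, P[2] = 123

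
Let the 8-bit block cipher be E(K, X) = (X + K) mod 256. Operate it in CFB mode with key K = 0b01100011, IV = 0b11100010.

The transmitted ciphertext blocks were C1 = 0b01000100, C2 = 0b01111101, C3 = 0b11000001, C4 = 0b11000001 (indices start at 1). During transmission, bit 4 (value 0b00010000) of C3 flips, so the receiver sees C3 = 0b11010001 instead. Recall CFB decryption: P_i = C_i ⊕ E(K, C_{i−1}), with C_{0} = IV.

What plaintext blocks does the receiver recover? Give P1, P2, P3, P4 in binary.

P1 = 0b00000001, P2 = 0b11011010, P3 = 0b00110001, P4 = 0b11110101

Only C3 changed, to 0b11010001. In CFB, a change in C_i flips the same bit in P_i and garbles P_{i+1}. Decrypting the received ciphertext:
P1: E(K, 0b11100010) = 0b01000101; 0b01000100 ⊕ 0b01000101 = 0b00000001.
P2: E(K, 0b01000100) = 0b10100111; 0b01111101 ⊕ 0b10100111 = 0b11011010.
P3: E(K, 0b01111101) = 0b11100000; 0b11010001 ⊕ 0b11100000 = 0b00110001.
P4: E(K, 0b11010001) = 0b00110100; 0b11000001 ⊕ 0b00110100 = 0b11110101.
Blocks that differ from the original plaintext: P3, P4.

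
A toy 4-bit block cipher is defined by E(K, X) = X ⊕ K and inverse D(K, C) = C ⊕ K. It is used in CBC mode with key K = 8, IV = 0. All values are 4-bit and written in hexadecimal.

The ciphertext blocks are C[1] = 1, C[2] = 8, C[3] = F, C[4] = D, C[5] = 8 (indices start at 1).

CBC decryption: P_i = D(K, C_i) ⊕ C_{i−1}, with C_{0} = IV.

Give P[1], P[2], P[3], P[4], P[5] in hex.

P[1] = 9, P[2] = 1, P[3] = F, P[4] = A, P[5] = D

P[1]: D(K, 1) = 9; 9 ⊕ 0 = 9.
P[2]: D(K, 8) = 0; 0 ⊕ 1 = 1.
P[3]: D(K, F) = 7; 7 ⊕ 8 = F.
P[4]: D(K, D) = 5; 5 ⊕ F = A.
P[5]: D(K, 8) = 0; 0 ⊕ D = D.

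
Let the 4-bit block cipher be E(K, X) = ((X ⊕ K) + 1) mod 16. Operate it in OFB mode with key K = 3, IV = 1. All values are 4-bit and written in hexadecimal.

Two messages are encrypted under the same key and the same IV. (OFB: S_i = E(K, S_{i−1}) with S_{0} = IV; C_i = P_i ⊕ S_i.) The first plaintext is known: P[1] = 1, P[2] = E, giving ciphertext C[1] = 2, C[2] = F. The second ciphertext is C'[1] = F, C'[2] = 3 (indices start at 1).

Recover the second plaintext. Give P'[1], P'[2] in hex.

P'[1] = C, P'[2] = 2

In OFB with a reused IV, both messages share the same keystream S_i, so C_i ⊕ C'_i = P_i ⊕ P'_i and thus P'_i = P_i ⊕ C_i ⊕ C'_i.
P'[1]: 1 ⊕ 2 ⊕ F = C.
P'[2]: E ⊕ F ⊕ 3 = 2.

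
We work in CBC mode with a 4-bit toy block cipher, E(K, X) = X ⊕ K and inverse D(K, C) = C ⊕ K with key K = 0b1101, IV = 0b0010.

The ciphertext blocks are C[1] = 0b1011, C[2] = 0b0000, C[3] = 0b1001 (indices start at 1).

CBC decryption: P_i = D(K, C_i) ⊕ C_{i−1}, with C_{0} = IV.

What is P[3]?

P[3] = 0b0100

P[3]: D(K, 0b1001) = 0b0100; 0b0100 ⊕ 0b0000 = 0b0100.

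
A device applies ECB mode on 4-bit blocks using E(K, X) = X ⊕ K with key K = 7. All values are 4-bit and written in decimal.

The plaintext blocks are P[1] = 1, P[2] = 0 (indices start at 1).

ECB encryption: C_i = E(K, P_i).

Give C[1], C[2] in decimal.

C[1]: E(K, 1) = 6.
C[2]: E(K, 0) = 7.

C[1] = 6, C[2] = 7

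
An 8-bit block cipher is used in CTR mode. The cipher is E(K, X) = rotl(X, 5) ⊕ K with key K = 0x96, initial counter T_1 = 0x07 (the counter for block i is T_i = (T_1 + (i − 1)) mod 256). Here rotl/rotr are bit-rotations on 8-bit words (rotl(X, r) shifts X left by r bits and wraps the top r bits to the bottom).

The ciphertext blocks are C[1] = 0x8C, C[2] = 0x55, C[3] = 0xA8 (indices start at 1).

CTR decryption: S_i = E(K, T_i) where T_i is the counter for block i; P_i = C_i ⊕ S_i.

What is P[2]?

P[2]: T = 0x08, S = E(K, T) = 0x97; 0x55 ⊕ 0x97 = 0xC2.

P[2] = 0xC2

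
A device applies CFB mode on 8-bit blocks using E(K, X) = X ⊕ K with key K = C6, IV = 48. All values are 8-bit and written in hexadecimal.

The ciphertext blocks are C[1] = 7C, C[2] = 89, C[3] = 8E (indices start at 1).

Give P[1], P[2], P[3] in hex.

CFB decryption: P_i = C_i ⊕ E(K, C_{i−1}), with C_{0} = IV.
P[1]: E(K, 48) = 8E; 7C ⊕ 8E = F2.
P[2]: E(K, 7C) = BA; 89 ⊕ BA = 33.
P[3]: E(K, 89) = 4F; 8E ⊕ 4F = C1.

P[1] = F2, P[2] = 33, P[3] = C1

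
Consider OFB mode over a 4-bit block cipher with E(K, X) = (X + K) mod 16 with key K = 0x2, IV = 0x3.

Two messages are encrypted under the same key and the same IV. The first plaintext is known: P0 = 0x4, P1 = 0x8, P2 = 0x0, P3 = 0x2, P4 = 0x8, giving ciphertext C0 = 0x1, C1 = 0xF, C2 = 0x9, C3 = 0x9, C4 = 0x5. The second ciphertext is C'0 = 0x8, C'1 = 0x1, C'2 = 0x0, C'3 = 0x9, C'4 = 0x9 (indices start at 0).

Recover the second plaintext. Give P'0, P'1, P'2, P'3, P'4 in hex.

P'0 = 0xD, P'1 = 0x6, P'2 = 0x9, P'3 = 0x2, P'4 = 0x4

In OFB with a reused IV, both messages share the same keystream S_i, so C_i ⊕ C'_i = P_i ⊕ P'_i and thus P'_i = P_i ⊕ C_i ⊕ C'_i.
P'0: 0x4 ⊕ 0x1 ⊕ 0x8 = 0xD.
P'1: 0x8 ⊕ 0xF ⊕ 0x1 = 0x6.
P'2: 0x0 ⊕ 0x9 ⊕ 0x0 = 0x9.
P'3: 0x2 ⊕ 0x9 ⊕ 0x9 = 0x2.
P'4: 0x8 ⊕ 0x5 ⊕ 0x9 = 0x4.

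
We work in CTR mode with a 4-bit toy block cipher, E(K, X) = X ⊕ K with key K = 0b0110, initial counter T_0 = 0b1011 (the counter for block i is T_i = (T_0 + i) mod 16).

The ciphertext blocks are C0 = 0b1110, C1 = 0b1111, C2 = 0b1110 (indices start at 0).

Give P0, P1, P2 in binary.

P0 = 0b0011, P1 = 0b0101, P2 = 0b0101

CTR decryption: S_i = E(K, T_i) where T_i is the counter for block i; P_i = C_i ⊕ S_i.
P0: T = 0b1011, S = E(K, T) = 0b1101; 0b1110 ⊕ 0b1101 = 0b0011.
P1: T = 0b1100, S = E(K, T) = 0b1010; 0b1111 ⊕ 0b1010 = 0b0101.
P2: T = 0b1101, S = E(K, T) = 0b1011; 0b1110 ⊕ 0b1011 = 0b0101.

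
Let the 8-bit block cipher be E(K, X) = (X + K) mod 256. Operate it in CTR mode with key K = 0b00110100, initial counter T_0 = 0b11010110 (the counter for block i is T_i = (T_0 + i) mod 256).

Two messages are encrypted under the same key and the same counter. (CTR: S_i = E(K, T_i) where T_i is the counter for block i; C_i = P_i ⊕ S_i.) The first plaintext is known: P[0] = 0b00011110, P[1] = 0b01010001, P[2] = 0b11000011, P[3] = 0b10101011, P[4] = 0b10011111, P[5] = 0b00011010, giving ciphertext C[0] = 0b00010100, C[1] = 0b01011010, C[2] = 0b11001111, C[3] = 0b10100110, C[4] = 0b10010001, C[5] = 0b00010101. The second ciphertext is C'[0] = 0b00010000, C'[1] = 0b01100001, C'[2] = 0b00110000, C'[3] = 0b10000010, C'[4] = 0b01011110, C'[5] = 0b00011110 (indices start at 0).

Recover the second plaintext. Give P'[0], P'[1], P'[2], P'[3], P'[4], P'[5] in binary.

In CTR with a reused counter, both messages share the same keystream S_i, so C_i ⊕ C'_i = P_i ⊕ P'_i and thus P'_i = P_i ⊕ C_i ⊕ C'_i.
P'[0]: 0b00011110 ⊕ 0b00010100 ⊕ 0b00010000 = 0b00011010.
P'[1]: 0b01010001 ⊕ 0b01011010 ⊕ 0b01100001 = 0b01101010.
P'[2]: 0b11000011 ⊕ 0b11001111 ⊕ 0b00110000 = 0b00111100.
P'[3]: 0b10101011 ⊕ 0b10100110 ⊕ 0b10000010 = 0b10001111.
P'[4]: 0b10011111 ⊕ 0b10010001 ⊕ 0b01011110 = 0b01010000.
P'[5]: 0b00011010 ⊕ 0b00010101 ⊕ 0b00011110 = 0b00010001.

P'[0] = 0b00011010, P'[1] = 0b01101010, P'[2] = 0b00111100, P'[3] = 0b10001111, P'[4] = 0b01010000, P'[5] = 0b00010001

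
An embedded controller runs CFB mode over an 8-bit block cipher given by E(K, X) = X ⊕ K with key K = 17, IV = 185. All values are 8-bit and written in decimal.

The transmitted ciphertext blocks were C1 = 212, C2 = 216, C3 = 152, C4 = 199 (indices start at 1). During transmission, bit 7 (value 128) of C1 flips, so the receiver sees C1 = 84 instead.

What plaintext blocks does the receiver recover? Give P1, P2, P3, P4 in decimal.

CFB decryption: P_i = C_i ⊕ E(K, C_{i−1}), with C_{0} = IV.
Only C1 changed, to 84. In CFB, a change in C_i flips the same bit in P_i and garbles P_{i+1}. Decrypting the received ciphertext:
P1: E(K, 185) = 168; 84 ⊕ 168 = 252.
P2: E(K, 84) = 69; 216 ⊕ 69 = 157.
P3: E(K, 216) = 201; 152 ⊕ 201 = 81.
P4: E(K, 152) = 137; 199 ⊕ 137 = 78.
Blocks that differ from the original plaintext: P1, P2.

P1 = 252, P2 = 157, P3 = 81, P4 = 78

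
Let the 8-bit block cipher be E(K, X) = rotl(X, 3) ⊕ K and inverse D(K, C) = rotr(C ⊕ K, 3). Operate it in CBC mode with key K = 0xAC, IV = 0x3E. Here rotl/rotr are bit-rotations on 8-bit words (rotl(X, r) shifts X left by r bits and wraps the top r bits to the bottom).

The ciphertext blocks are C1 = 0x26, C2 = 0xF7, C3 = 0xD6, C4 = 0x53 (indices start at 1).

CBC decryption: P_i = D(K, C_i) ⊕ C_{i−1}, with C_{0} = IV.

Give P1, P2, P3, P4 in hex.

P1: D(K, 0x26) = 0x51; 0x51 ⊕ 0x3E = 0x6F.
P2: D(K, 0xF7) = 0x6B; 0x6B ⊕ 0x26 = 0x4D.
P3: D(K, 0xD6) = 0x4F; 0x4F ⊕ 0xF7 = 0xB8.
P4: D(K, 0x53) = 0xFF; 0xFF ⊕ 0xD6 = 0x29.

P1 = 0x6F, P2 = 0x4D, P3 = 0xB8, P4 = 0x29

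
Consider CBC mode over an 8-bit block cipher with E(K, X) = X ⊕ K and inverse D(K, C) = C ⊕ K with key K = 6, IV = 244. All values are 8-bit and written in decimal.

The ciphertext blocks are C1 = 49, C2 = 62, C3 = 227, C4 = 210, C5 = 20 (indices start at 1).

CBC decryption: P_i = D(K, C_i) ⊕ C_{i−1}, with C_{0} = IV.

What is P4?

P4: D(K, 210) = 212; 212 ⊕ 227 = 55.

P4 = 55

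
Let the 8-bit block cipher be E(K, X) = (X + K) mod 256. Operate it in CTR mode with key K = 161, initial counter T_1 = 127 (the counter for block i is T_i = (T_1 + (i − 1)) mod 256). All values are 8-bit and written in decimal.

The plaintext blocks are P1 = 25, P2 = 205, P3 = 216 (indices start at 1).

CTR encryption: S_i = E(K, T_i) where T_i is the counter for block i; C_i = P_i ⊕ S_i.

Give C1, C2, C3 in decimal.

C1: T = 127, S = E(K, T) = 32; 25 ⊕ 32 = 57.
C2: T = 128, S = E(K, T) = 33; 205 ⊕ 33 = 236.
C3: T = 129, S = E(K, T) = 34; 216 ⊕ 34 = 250.

C1 = 57, C2 = 236, C3 = 250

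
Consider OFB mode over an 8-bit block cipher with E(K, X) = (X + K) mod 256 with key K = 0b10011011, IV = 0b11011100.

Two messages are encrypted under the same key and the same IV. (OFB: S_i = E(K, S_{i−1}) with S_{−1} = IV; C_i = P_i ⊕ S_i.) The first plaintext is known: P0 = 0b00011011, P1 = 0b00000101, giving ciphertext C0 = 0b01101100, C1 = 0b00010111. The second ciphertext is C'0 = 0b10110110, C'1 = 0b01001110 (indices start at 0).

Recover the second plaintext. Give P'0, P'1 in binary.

P'0 = 0b11000001, P'1 = 0b01011100

In OFB with a reused IV, both messages share the same keystream S_i, so C_i ⊕ C'_i = P_i ⊕ P'_i and thus P'_i = P_i ⊕ C_i ⊕ C'_i.
P'0: 0b00011011 ⊕ 0b01101100 ⊕ 0b10110110 = 0b11000001.
P'1: 0b00000101 ⊕ 0b00010111 ⊕ 0b01001110 = 0b01011100.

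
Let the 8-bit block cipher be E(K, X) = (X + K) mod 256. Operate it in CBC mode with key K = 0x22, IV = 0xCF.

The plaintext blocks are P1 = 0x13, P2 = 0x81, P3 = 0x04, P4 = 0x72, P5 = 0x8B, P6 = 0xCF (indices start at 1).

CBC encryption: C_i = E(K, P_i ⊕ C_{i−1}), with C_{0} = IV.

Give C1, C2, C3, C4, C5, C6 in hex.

C1 = 0xFE, C2 = 0xA1, C3 = 0xC7, C4 = 0xD7, C5 = 0x7E, C6 = 0xD3

C1: P1 ⊕ 0xCF = 0xDC; E(K, 0xDC) = 0xFE.
C2: P2 ⊕ 0xFE = 0x7F; E(K, 0x7F) = 0xA1.
C3: P3 ⊕ 0xA1 = 0xA5; E(K, 0xA5) = 0xC7.
C4: P4 ⊕ 0xC7 = 0xB5; E(K, 0xB5) = 0xD7.
C5: P5 ⊕ 0xD7 = 0x5C; E(K, 0x5C) = 0x7E.
C6: P6 ⊕ 0x7E = 0xB1; E(K, 0xB1) = 0xD3.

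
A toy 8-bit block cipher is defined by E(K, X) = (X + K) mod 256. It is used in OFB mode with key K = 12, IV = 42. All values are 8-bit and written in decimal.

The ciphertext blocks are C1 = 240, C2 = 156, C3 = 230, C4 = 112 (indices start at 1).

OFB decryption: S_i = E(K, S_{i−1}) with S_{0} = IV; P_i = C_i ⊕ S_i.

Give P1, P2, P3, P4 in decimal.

P1: S = E(K, 42) = 54; 240 ⊕ 54 = 198.
P2: S = E(K, 54) = 66; 156 ⊕ 66 = 222.
P3: S = E(K, 66) = 78; 230 ⊕ 78 = 168.
P4: S = E(K, 78) = 90; 112 ⊕ 90 = 42.

P1 = 198, P2 = 222, P3 = 168, P4 = 42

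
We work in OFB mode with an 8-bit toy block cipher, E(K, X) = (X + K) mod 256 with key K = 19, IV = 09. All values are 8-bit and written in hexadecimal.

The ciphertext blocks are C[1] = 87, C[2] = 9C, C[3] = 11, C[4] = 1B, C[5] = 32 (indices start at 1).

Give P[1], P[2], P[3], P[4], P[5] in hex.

P[1] = A5, P[2] = A7, P[3] = 45, P[4] = 76, P[5] = B4

OFB decryption: S_i = E(K, S_{i−1}) with S_{0} = IV; P_i = C_i ⊕ S_i.
P[1]: S = E(K, 09) = 22; 87 ⊕ 22 = A5.
P[2]: S = E(K, 22) = 3B; 9C ⊕ 3B = A7.
P[3]: S = E(K, 3B) = 54; 11 ⊕ 54 = 45.
P[4]: S = E(K, 54) = 6D; 1B ⊕ 6D = 76.
P[5]: S = E(K, 6D) = 86; 32 ⊕ 86 = B4.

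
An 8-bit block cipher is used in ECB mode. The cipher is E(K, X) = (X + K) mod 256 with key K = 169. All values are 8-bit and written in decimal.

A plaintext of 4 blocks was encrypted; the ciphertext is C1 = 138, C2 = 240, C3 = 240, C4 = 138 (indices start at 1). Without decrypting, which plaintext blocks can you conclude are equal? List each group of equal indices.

ECB encrypts each block independently with the same key, so equal ciphertext blocks imply equal plaintext blocks.
C1 = C4 = 138, so P1 = P4.
C2 = C3 = 240, so P2 = P3.

P1 = P4; P2 = P3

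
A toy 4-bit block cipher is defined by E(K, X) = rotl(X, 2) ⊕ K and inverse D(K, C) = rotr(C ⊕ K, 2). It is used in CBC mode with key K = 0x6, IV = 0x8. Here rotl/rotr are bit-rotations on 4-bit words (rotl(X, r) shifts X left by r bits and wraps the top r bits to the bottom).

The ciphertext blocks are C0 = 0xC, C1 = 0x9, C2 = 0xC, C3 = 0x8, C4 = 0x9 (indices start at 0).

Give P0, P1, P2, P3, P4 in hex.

CBC decryption: P_i = D(K, C_i) ⊕ C_{i−1}, with C_{−1} = IV.
P0: D(K, 0xC) = 0xA; 0xA ⊕ 0x8 = 0x2.
P1: D(K, 0x9) = 0xF; 0xF ⊕ 0xC = 0x3.
P2: D(K, 0xC) = 0xA; 0xA ⊕ 0x9 = 0x3.
P3: D(K, 0x8) = 0xB; 0xB ⊕ 0xC = 0x7.
P4: D(K, 0x9) = 0xF; 0xF ⊕ 0x8 = 0x7.

P0 = 0x2, P1 = 0x3, P2 = 0x3, P3 = 0x7, P4 = 0x7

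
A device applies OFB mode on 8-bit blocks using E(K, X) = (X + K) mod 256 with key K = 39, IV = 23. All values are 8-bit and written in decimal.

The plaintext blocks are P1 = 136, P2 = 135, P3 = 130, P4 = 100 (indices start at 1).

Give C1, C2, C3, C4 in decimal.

C1 = 182, C2 = 226, C3 = 14, C4 = 215

OFB encryption: S_i = E(K, S_{i−1}) with S_{0} = IV; C_i = P_i ⊕ S_i.
C1: S = E(K, 23) = 62; 136 ⊕ 62 = 182.
C2: S = E(K, 62) = 101; 135 ⊕ 101 = 226.
C3: S = E(K, 101) = 140; 130 ⊕ 140 = 14.
C4: S = E(K, 140) = 179; 100 ⊕ 179 = 215.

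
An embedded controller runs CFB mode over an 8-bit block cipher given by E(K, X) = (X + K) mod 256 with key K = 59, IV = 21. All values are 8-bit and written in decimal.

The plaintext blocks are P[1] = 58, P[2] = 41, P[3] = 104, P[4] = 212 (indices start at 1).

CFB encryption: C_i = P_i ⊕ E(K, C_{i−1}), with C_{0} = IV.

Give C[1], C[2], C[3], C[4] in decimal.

C[1] = 106, C[2] = 140, C[3] = 175, C[4] = 62

C[1]: E(K, 21) = 80; 58 ⊕ 80 = 106.
C[2]: E(K, 106) = 165; 41 ⊕ 165 = 140.
C[3]: E(K, 140) = 199; 104 ⊕ 199 = 175.
C[4]: E(K, 175) = 234; 212 ⊕ 234 = 62.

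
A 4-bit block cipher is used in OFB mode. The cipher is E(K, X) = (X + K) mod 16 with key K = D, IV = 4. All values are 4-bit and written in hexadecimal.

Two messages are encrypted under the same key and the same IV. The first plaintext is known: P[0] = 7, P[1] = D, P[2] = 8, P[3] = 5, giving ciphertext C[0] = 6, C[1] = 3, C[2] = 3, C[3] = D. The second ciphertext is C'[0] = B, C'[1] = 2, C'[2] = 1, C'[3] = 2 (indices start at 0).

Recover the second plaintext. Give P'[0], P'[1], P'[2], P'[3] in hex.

In OFB with a reused IV, both messages share the same keystream S_i, so C_i ⊕ C'_i = P_i ⊕ P'_i and thus P'_i = P_i ⊕ C_i ⊕ C'_i.
P'[0]: 7 ⊕ 6 ⊕ B = A.
P'[1]: D ⊕ 3 ⊕ 2 = C.
P'[2]: 8 ⊕ 3 ⊕ 1 = A.
P'[3]: 5 ⊕ D ⊕ 2 = A.

P'[0] = A, P'[1] = C, P'[2] = A, P'[3] = A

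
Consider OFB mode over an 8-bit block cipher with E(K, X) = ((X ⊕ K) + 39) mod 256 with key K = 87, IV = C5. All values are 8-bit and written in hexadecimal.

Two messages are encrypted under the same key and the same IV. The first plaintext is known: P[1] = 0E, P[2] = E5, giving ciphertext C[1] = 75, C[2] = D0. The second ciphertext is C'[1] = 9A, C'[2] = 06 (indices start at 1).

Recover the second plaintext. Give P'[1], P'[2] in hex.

In OFB with a reused IV, both messages share the same keystream S_i, so C_i ⊕ C'_i = P_i ⊕ P'_i and thus P'_i = P_i ⊕ C_i ⊕ C'_i.
P'[1]: 0E ⊕ 75 ⊕ 9A = E1.
P'[2]: E5 ⊕ D0 ⊕ 06 = 33.

P'[1] = E1, P'[2] = 33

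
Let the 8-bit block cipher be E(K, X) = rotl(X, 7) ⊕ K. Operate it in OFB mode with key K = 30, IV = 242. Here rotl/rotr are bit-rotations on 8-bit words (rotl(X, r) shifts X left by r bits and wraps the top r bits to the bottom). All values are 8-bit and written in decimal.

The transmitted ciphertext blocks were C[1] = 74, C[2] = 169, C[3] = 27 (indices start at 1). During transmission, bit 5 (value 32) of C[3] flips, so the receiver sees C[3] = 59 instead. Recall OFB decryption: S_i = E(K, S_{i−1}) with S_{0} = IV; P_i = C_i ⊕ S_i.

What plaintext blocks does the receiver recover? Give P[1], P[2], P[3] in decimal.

P[1] = 45, P[2] = 4, P[3] = 243

Only C[3] changed, to 59. In OFB, a change in C_i flips the same bit in P_i only; the keystream is unaffected. Decrypting the received ciphertext:
P[1]: S = E(K, 242) = 103; 74 ⊕ 103 = 45.
P[2]: S = E(K, 103) = 173; 169 ⊕ 173 = 4.
P[3]: S = E(K, 173) = 200; 59 ⊕ 200 = 243.
Blocks that differ from the original plaintext: P[3].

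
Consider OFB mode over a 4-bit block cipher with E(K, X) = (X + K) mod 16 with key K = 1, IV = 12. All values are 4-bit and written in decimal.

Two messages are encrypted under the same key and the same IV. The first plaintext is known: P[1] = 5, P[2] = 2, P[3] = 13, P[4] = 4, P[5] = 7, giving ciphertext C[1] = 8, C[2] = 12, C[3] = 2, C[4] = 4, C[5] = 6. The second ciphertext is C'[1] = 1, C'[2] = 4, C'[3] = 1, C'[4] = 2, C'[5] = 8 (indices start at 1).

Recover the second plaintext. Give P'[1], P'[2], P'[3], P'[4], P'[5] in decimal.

In OFB with a reused IV, both messages share the same keystream S_i, so C_i ⊕ C'_i = P_i ⊕ P'_i and thus P'_i = P_i ⊕ C_i ⊕ C'_i.
P'[1]: 5 ⊕ 8 ⊕ 1 = 12.
P'[2]: 2 ⊕ 12 ⊕ 4 = 10.
P'[3]: 13 ⊕ 2 ⊕ 1 = 14.
P'[4]: 4 ⊕ 4 ⊕ 2 = 2.
P'[5]: 7 ⊕ 6 ⊕ 8 = 9.

P'[1] = 12, P'[2] = 10, P'[3] = 14, P'[4] = 2, P'[5] = 9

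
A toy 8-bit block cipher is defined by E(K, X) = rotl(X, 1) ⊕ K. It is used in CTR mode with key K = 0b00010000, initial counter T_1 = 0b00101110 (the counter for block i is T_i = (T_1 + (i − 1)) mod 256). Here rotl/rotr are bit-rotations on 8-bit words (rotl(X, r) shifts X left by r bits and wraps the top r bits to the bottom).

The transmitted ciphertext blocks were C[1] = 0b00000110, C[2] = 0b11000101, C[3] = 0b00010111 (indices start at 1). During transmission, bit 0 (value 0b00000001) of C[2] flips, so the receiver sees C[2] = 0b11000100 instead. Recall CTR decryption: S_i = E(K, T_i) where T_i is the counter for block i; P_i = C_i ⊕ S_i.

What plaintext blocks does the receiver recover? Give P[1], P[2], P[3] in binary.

Only C[2] changed, to 0b11000100. In CTR, a change in C_i flips the same bit in P_i only; the keystream is unaffected. Decrypting the received ciphertext:
P[1]: T = 0b00101110, S = E(K, T) = 0b01001100; 0b00000110 ⊕ 0b01001100 = 0b01001010.
P[2]: T = 0b00101111, S = E(K, T) = 0b01001110; 0b11000100 ⊕ 0b01001110 = 0b10001010.
P[3]: T = 0b00110000, S = E(K, T) = 0b01110000; 0b00010111 ⊕ 0b01110000 = 0b01100111.
Blocks that differ from the original plaintext: P[2].

P[1] = 0b01001010, P[2] = 0b10001010, P[3] = 0b01100111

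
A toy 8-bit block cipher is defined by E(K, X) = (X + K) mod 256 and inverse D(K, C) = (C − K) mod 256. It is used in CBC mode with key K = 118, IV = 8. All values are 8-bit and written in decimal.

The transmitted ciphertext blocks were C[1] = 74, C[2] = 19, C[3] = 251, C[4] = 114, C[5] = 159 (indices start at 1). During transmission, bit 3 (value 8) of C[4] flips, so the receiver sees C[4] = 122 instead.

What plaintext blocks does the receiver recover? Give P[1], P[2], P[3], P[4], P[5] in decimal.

CBC decryption: P_i = D(K, C_i) ⊕ C_{i−1}, with C_{0} = IV.
Only C[4] changed, to 122. In CBC, a change in C_i garbles P_i and flips the same bit in P_{i+1}. Decrypting the received ciphertext:
P[1]: D(K, 74) = 212; 212 ⊕ 8 = 220.
P[2]: D(K, 19) = 157; 157 ⊕ 74 = 215.
P[3]: D(K, 251) = 133; 133 ⊕ 19 = 150.
P[4]: D(K, 122) = 4; 4 ⊕ 251 = 255.
P[5]: D(K, 159) = 41; 41 ⊕ 122 = 83.
Blocks that differ from the original plaintext: P[4], P[5].

P[1] = 220, P[2] = 215, P[3] = 150, P[4] = 255, P[5] = 83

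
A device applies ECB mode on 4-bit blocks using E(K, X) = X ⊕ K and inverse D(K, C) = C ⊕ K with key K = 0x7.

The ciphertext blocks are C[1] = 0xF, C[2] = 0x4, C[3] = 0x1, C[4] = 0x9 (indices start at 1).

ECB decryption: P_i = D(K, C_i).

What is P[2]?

P[2]: D(K, 0x4) = 0x3.

P[2] = 0x3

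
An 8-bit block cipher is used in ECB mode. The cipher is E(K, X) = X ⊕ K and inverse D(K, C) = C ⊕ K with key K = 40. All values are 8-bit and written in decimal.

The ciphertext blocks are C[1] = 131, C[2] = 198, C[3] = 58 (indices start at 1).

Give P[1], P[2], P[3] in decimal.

P[1] = 171, P[2] = 238, P[3] = 18

ECB decryption: P_i = D(K, C_i).
P[1]: D(K, 131) = 171.
P[2]: D(K, 198) = 238.
P[3]: D(K, 58) = 18.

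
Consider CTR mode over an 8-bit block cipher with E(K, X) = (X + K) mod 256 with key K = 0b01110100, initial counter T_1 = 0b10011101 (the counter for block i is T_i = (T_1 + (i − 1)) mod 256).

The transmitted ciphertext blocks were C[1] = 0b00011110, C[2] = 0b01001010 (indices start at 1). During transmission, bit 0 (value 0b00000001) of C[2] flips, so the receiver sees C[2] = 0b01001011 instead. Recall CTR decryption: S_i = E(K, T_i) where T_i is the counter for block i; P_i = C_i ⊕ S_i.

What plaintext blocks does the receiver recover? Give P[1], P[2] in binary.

P[1] = 0b00001111, P[2] = 0b01011001

Only C[2] changed, to 0b01001011. In CTR, a change in C_i flips the same bit in P_i only; the keystream is unaffected. Decrypting the received ciphertext:
P[1]: T = 0b10011101, S = E(K, T) = 0b00010001; 0b00011110 ⊕ 0b00010001 = 0b00001111.
P[2]: T = 0b10011110, S = E(K, T) = 0b00010010; 0b01001011 ⊕ 0b00010010 = 0b01011001.
Blocks that differ from the original plaintext: P[2].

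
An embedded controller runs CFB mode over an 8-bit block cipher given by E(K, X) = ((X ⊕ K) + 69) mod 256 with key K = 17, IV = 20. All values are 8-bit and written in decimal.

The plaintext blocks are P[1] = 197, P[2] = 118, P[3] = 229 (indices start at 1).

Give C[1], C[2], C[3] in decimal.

C[1] = 143, C[2] = 149, C[3] = 44

CFB encryption: C_i = P_i ⊕ E(K, C_{i−1}), with C_{0} = IV.
C[1]: E(K, 20) = 74; 197 ⊕ 74 = 143.
C[2]: E(K, 143) = 227; 118 ⊕ 227 = 149.
C[3]: E(K, 149) = 201; 229 ⊕ 201 = 44.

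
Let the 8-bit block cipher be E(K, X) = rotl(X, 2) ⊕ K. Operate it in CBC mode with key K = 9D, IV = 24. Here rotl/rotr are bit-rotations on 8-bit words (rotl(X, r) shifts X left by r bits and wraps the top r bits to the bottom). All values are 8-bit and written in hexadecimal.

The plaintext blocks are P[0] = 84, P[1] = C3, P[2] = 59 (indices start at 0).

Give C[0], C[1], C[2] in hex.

CBC encryption: C_i = E(K, P_i ⊕ C_{i−1}), with C_{−1} = IV.
C[0]: P[0] ⊕ 24 = A0; E(K, A0) = 1F.
C[1]: P[1] ⊕ 1F = DC; E(K, DC) = EE.
C[2]: P[2] ⊕ EE = B7; E(K, B7) = 43.

C[0] = 1F, C[1] = EE, C[2] = 43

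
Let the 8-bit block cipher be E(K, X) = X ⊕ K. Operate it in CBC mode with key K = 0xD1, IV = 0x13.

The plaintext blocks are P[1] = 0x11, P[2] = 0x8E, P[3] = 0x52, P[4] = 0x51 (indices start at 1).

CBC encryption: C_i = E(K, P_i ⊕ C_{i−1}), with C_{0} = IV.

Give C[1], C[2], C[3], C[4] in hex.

C[1] = 0xD3, C[2] = 0x8C, C[3] = 0x0F, C[4] = 0x8F

C[1]: P[1] ⊕ 0x13 = 0x02; E(K, 0x02) = 0xD3.
C[2]: P[2] ⊕ 0xD3 = 0x5D; E(K, 0x5D) = 0x8C.
C[3]: P[3] ⊕ 0x8C = 0xDE; E(K, 0xDE) = 0x0F.
C[4]: P[4] ⊕ 0x0F = 0x5E; E(K, 0x5E) = 0x8F.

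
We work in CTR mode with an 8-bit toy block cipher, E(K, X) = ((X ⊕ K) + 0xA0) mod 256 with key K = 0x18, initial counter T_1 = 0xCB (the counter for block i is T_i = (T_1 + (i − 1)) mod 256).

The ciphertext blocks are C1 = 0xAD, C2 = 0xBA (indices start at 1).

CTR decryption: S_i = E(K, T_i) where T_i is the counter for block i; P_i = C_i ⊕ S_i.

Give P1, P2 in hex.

P1: T = 0xCB, S = E(K, T) = 0x73; 0xAD ⊕ 0x73 = 0xDE.
P2: T = 0xCC, S = E(K, T) = 0x74; 0xBA ⊕ 0x74 = 0xCE.

P1 = 0xDE, P2 = 0xCE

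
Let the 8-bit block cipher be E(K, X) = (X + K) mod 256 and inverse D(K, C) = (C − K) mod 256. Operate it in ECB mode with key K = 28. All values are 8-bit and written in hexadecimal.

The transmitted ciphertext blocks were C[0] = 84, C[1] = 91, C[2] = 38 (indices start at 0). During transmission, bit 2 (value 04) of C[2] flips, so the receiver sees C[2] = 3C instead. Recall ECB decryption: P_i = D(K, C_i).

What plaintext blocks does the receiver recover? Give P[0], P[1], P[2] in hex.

P[0] = 5C, P[1] = 69, P[2] = 14

Only C[2] changed, to 3C. In ECB, a change in C_i affects only P_i. Decrypting the received ciphertext:
P[0]: D(K, 84) = 5C.
P[1]: D(K, 91) = 69.
P[2]: D(K, 3C) = 14.
Blocks that differ from the original plaintext: P[2].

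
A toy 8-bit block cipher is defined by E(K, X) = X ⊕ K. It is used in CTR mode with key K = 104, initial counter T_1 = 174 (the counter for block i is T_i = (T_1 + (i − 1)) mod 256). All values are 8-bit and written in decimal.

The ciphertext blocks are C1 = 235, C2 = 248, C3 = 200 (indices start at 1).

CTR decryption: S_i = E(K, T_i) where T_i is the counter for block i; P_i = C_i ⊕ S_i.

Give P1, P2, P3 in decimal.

P1 = 45, P2 = 63, P3 = 16

P1: T = 174, S = E(K, T) = 198; 235 ⊕ 198 = 45.
P2: T = 175, S = E(K, T) = 199; 248 ⊕ 199 = 63.
P3: T = 176, S = E(K, T) = 216; 200 ⊕ 216 = 16.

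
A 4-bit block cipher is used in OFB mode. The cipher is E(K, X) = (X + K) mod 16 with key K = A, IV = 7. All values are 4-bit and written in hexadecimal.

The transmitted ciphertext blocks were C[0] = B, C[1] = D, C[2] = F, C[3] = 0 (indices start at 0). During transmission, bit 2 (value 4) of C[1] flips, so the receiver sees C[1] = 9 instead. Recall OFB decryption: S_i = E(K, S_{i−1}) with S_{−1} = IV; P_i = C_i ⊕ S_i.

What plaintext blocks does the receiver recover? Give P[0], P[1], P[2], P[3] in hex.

Only C[1] changed, to 9. In OFB, a change in C_i flips the same bit in P_i only; the keystream is unaffected. Decrypting the received ciphertext:
P[0]: S = E(K, 7) = 1; B ⊕ 1 = A.
P[1]: S = E(K, 1) = B; 9 ⊕ B = 2.
P[2]: S = E(K, B) = 5; F ⊕ 5 = A.
P[3]: S = E(K, 5) = F; 0 ⊕ F = F.
Blocks that differ from the original plaintext: P[1].

P[0] = A, P[1] = 2, P[2] = A, P[3] = F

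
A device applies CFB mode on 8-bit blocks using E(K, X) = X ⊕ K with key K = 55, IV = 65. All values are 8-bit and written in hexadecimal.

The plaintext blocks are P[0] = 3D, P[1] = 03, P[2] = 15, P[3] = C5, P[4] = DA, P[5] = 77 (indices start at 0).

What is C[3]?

CFB encryption: C_i = P_i ⊕ E(K, C_{i−1}), with C_{−1} = IV.
C[0]: E(K, 65) = 30; 3D ⊕ 30 = 0D.
C[1]: E(K, 0D) = 58; 03 ⊕ 58 = 5B.
C[2]: E(K, 5B) = 0E; 15 ⊕ 0E = 1B.
C[3]: E(K, 1B) = 4E; C5 ⊕ 4E = 8B.

C[3] = 8B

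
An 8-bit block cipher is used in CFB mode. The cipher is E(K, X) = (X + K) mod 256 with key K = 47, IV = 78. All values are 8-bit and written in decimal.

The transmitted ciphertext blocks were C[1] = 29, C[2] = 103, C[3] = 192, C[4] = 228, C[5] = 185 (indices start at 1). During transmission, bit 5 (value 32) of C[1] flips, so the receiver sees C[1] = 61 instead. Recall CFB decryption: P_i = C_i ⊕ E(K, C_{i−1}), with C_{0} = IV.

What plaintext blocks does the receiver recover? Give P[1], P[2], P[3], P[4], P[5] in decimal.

P[1] = 64, P[2] = 11, P[3] = 86, P[4] = 11, P[5] = 170

Only C[1] changed, to 61. In CFB, a change in C_i flips the same bit in P_i and garbles P_{i+1}. Decrypting the received ciphertext:
P[1]: E(K, 78) = 125; 61 ⊕ 125 = 64.
P[2]: E(K, 61) = 108; 103 ⊕ 108 = 11.
P[3]: E(K, 103) = 150; 192 ⊕ 150 = 86.
P[4]: E(K, 192) = 239; 228 ⊕ 239 = 11.
P[5]: E(K, 228) = 19; 185 ⊕ 19 = 170.
Blocks that differ from the original plaintext: P[1], P[2].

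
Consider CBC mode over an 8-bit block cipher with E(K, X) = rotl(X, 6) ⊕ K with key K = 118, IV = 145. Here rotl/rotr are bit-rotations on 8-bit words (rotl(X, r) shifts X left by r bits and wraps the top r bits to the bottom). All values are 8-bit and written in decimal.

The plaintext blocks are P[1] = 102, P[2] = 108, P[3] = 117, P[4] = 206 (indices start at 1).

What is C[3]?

CBC encryption: C_i = E(K, P_i ⊕ C_{i−1}), with C_{0} = IV.
C[1]: P[1] ⊕ 145 = 247; E(K, 247) = 139.
C[2]: P[2] ⊕ 139 = 231; E(K, 231) = 143.
C[3]: P[3] ⊕ 143 = 250; E(K, 250) = 200.

C[3] = 200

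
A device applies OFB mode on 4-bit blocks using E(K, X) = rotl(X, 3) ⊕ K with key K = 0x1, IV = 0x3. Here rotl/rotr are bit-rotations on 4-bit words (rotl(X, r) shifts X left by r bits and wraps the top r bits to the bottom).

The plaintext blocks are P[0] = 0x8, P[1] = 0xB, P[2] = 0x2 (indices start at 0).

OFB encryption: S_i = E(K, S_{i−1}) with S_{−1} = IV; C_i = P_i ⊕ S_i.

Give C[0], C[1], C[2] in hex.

C[0] = 0x0, C[1] = 0xE, C[2] = 0x9

C[0]: S = E(K, 0x3) = 0x8; 0x8 ⊕ 0x8 = 0x0.
C[1]: S = E(K, 0x8) = 0x5; 0xB ⊕ 0x5 = 0xE.
C[2]: S = E(K, 0x5) = 0xB; 0x2 ⊕ 0xB = 0x9.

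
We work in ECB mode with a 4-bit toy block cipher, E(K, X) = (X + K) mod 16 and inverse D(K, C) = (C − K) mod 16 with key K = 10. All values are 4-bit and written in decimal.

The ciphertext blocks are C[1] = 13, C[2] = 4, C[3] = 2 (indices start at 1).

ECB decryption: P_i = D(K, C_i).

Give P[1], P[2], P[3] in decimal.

P[1] = 3, P[2] = 10, P[3] = 8

P[1]: D(K, 13) = 3.
P[2]: D(K, 4) = 10.
P[3]: D(K, 2) = 8.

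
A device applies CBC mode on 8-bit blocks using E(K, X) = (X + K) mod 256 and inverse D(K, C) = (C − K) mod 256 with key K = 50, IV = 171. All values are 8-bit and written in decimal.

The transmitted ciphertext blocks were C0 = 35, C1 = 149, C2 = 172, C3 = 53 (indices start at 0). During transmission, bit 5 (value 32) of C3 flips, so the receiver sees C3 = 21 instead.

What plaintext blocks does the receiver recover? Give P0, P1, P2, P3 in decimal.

CBC decryption: P_i = D(K, C_i) ⊕ C_{i−1}, with C_{−1} = IV.
Only C3 changed, to 21. In CBC, a change in C_i garbles P_i and flips the same bit in P_{i+1}. Decrypting the received ciphertext:
P0: D(K, 35) = 241; 241 ⊕ 171 = 90.
P1: D(K, 149) = 99; 99 ⊕ 35 = 64.
P2: D(K, 172) = 122; 122 ⊕ 149 = 239.
P3: D(K, 21) = 227; 227 ⊕ 172 = 79.
Blocks that differ from the original plaintext: P3.

P0 = 90, P1 = 64, P2 = 239, P3 = 79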